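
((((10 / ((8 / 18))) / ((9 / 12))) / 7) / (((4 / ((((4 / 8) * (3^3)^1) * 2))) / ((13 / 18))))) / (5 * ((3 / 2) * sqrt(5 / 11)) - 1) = 6435 / 7567+8775 * sqrt(55) / 15134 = 5.15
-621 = -621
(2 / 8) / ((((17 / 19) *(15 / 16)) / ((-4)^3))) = -4864 / 255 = -19.07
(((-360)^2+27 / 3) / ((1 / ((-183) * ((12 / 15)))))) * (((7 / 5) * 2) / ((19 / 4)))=-5312932128 / 475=-11185120.27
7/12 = 0.58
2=2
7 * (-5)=-35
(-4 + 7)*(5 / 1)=15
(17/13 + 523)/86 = 3408/559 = 6.10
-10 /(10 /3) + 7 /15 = -38 /15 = -2.53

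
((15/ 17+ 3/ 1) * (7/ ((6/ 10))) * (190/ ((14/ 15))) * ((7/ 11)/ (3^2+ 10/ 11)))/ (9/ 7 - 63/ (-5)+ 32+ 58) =6400625/ 1122918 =5.70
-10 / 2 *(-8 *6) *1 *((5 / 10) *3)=360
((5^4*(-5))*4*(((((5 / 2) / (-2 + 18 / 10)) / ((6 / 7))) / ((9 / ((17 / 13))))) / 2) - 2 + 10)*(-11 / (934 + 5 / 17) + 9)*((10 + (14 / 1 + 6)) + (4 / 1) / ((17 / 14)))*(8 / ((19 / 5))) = 15033227323611200 / 1800703359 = 8348530.73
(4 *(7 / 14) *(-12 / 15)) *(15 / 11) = -24 / 11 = -2.18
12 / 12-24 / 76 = 0.68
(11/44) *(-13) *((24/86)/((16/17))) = -663/688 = -0.96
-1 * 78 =-78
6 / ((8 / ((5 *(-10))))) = -75 / 2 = -37.50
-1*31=-31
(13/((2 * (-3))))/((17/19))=-247/102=-2.42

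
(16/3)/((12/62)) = 248/9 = 27.56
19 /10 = 1.90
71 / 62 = 1.15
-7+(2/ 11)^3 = -9309/ 1331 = -6.99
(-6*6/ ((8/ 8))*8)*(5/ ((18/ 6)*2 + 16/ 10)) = -3600/ 19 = -189.47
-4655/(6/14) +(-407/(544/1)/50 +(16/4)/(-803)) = -711709842863/65524800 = -10861.69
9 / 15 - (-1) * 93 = 468 / 5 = 93.60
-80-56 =-136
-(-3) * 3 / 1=9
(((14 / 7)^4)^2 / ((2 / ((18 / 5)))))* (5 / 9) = 256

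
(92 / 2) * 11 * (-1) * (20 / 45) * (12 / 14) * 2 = -8096 / 21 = -385.52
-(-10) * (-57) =-570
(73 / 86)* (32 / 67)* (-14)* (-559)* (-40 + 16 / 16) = -123738.27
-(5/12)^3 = -125/1728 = -0.07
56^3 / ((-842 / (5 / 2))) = -219520 / 421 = -521.43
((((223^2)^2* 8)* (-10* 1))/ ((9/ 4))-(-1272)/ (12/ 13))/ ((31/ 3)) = -25527467378/ 3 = -8509155792.67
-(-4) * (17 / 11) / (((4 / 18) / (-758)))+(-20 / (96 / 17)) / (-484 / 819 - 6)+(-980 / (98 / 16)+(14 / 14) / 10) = -50460717573 / 2375120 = -21245.54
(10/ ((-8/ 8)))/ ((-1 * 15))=2/ 3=0.67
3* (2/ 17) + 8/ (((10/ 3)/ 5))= 210/ 17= 12.35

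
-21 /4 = -5.25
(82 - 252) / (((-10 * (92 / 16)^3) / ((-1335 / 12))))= -121040 / 12167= -9.95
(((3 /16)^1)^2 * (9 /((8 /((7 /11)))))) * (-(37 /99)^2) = -9583 /2725888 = -0.00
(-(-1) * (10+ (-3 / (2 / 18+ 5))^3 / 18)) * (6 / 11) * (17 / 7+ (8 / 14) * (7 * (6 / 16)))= 29167995 / 1362704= 21.40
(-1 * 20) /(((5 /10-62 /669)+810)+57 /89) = -2381640 /96581191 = -0.02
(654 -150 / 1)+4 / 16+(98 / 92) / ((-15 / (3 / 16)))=1855591 / 3680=504.24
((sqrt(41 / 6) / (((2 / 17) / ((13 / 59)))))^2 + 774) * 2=66665537 / 41772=1595.94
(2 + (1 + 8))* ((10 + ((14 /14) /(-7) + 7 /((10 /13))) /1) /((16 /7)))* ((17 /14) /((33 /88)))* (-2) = -248149 /420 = -590.83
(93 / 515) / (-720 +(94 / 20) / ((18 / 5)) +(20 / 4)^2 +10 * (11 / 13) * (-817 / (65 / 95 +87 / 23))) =-10619856 / 131811011165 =-0.00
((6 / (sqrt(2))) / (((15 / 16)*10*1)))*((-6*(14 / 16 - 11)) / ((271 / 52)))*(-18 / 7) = -454896*sqrt(2) / 47425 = -13.56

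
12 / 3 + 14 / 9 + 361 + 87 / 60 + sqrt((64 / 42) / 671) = 368.05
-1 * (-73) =73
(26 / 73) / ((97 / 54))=1404 / 7081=0.20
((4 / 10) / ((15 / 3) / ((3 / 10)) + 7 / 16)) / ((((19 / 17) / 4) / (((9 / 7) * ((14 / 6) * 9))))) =176256 / 77995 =2.26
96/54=16/9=1.78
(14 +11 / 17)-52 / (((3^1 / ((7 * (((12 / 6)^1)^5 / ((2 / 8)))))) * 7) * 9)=-106429 / 459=-231.87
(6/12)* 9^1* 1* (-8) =-36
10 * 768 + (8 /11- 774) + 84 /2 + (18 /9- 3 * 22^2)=60486 /11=5498.73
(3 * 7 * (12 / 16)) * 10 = 315 / 2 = 157.50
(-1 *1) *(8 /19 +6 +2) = -160 /19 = -8.42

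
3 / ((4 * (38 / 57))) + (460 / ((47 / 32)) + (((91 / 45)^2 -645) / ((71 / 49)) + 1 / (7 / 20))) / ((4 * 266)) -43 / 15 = -93629685229 / 50329301400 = -1.86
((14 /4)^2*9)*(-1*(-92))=10143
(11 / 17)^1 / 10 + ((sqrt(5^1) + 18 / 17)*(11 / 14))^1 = 1067 / 1190 + 11*sqrt(5) / 14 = 2.65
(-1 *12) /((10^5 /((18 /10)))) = -27 /125000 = -0.00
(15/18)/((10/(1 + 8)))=3/4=0.75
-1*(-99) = 99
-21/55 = -0.38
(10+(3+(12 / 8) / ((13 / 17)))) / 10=1.50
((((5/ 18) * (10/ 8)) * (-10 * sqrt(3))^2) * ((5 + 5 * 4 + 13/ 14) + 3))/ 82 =84375/ 2296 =36.75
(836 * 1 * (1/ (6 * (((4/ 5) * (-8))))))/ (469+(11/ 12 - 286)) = -1045/ 8828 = -0.12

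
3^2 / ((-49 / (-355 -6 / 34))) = 54342 / 833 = 65.24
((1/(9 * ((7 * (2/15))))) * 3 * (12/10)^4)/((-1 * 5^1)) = -648/4375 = -0.15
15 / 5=3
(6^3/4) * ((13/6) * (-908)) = -106236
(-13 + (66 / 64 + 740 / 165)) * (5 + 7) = -7903 / 88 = -89.81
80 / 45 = 1.78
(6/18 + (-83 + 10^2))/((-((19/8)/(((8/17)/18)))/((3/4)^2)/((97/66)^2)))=-0.23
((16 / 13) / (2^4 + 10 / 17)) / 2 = 68 / 1833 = 0.04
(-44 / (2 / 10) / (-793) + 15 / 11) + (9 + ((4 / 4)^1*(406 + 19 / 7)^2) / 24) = 71509713755 / 10258248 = 6970.95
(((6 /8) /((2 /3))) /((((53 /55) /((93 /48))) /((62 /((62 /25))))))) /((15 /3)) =76725 /6784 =11.31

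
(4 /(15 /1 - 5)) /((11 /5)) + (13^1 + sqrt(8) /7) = 2 * sqrt(2) /7 + 145 /11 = 13.59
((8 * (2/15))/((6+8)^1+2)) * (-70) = -14/3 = -4.67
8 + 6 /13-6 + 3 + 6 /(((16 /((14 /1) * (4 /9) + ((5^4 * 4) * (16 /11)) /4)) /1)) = 149594 /429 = 348.70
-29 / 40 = -0.72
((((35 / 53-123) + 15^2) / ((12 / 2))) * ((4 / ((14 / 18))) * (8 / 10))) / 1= 130584 / 1855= 70.40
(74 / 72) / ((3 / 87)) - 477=-16099 / 36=-447.19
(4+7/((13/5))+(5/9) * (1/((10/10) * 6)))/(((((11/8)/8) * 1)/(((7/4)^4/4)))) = 1039633/11232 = 92.56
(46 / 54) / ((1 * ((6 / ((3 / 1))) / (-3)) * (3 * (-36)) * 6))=23 / 11664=0.00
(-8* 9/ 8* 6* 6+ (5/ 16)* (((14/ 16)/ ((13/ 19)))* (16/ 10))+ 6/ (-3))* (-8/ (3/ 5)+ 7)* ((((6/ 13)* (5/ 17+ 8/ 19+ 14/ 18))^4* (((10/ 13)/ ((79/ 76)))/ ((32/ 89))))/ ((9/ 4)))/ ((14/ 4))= 3052665012394760000000/ 25144260973008886917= 121.41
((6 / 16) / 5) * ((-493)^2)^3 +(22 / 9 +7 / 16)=775309803486121121 / 720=1076819171508501.56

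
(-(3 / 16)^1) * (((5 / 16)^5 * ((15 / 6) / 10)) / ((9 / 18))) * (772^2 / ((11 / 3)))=-1047628125 / 23068672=-45.41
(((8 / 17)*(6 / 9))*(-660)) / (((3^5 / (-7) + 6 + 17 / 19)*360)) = 2926 / 141525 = 0.02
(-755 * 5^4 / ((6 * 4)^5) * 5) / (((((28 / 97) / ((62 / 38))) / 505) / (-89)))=318868622890625 / 4236115968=75273.82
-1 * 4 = -4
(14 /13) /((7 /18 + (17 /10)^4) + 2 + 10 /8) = 1260000 /14029457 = 0.09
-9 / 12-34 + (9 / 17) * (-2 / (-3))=-2339 / 68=-34.40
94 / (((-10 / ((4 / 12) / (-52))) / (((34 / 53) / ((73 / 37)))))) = 29563 / 1508910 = 0.02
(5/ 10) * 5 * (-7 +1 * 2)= -25/ 2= -12.50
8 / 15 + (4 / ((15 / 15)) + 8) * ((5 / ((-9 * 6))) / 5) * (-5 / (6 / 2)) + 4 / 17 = 2614 / 2295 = 1.14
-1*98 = -98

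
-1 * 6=-6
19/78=0.24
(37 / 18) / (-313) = -37 / 5634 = -0.01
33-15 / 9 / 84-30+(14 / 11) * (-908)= -3195163 / 2772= -1152.66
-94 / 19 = -4.95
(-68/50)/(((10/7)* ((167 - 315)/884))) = 26299/4625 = 5.69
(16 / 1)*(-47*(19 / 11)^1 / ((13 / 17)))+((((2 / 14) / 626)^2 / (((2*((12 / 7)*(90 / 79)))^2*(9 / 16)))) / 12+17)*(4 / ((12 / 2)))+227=-3865551882102662737 / 2647202949705600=-1460.24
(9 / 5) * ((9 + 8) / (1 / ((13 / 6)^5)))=6311981 / 4320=1461.11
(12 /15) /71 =4 /355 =0.01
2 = 2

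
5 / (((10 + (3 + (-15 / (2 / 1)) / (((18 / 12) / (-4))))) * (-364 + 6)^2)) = 5 / 4229412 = 0.00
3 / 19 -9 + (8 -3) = -73 / 19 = -3.84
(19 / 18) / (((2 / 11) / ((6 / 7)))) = 209 / 42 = 4.98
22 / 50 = 11 / 25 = 0.44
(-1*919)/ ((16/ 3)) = -2757/ 16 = -172.31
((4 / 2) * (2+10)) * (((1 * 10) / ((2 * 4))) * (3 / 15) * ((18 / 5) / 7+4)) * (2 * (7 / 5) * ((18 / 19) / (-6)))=-5688 / 475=-11.97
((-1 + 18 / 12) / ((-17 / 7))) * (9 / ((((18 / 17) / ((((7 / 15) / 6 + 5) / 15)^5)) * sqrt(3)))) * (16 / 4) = -139533677458399 * sqrt(3) / 13452100312500000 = -0.02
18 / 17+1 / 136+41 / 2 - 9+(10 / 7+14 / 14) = 14275 / 952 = 14.99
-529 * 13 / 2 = -6877 / 2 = -3438.50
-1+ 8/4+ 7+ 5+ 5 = 18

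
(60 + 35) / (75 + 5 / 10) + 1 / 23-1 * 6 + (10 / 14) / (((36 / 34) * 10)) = -4052843 / 875196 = -4.63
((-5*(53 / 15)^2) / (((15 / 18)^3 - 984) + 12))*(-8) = -10176 / 19795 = -0.51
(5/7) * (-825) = -4125/7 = -589.29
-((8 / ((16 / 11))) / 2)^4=-57.19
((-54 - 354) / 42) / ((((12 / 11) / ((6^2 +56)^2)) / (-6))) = 3165536 / 7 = 452219.43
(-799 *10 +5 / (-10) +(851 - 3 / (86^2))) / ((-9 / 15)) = 11899.17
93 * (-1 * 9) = -837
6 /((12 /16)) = 8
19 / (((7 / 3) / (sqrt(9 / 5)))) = 171*sqrt(5) / 35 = 10.92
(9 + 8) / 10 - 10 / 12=13 / 15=0.87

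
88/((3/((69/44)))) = 46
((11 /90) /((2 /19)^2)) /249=3971 /89640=0.04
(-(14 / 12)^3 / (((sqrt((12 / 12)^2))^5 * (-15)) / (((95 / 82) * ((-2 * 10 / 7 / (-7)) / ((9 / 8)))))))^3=2352637000 / 26701407522369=0.00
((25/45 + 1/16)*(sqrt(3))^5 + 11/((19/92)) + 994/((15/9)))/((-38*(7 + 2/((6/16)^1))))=-92577/66785 - 267*sqrt(3)/22496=-1.41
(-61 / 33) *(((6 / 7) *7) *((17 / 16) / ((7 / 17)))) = -17629 / 616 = -28.62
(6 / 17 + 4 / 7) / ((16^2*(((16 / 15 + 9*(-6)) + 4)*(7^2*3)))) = -275 / 547834112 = -0.00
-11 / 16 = -0.69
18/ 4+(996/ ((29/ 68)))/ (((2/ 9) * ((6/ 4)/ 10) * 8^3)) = 65583/ 464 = 141.34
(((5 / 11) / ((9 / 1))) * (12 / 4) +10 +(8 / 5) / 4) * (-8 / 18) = -6964 / 1485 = -4.69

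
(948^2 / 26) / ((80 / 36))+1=1011107 / 65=15555.49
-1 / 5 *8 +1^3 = -3 / 5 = -0.60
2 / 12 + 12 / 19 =91 / 114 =0.80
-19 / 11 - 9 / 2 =-137 / 22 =-6.23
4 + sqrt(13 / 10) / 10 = sqrt(130) / 100 + 4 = 4.11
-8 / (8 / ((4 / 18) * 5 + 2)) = -28 / 9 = -3.11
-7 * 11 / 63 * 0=0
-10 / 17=-0.59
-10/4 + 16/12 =-7/6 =-1.17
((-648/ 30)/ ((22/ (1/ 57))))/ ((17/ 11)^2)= -198/ 27455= -0.01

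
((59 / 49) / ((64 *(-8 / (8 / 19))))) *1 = -59 / 59584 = -0.00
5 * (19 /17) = 95 /17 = 5.59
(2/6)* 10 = 3.33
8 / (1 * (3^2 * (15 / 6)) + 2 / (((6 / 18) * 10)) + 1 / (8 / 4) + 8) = 20 / 79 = 0.25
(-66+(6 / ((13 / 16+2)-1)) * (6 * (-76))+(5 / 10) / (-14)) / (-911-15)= 1279349 / 751912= 1.70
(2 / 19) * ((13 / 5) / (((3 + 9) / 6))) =13 / 95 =0.14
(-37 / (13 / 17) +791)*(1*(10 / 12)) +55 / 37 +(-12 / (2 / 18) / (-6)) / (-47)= 14015202 / 22607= 619.95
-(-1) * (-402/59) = -6.81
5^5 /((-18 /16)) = -25000 /9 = -2777.78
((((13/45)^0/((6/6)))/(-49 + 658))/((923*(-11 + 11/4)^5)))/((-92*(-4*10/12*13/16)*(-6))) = 1024/32887426137811245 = 0.00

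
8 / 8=1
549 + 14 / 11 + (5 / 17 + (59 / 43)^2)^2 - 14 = 5879906822535 / 10868368379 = 541.01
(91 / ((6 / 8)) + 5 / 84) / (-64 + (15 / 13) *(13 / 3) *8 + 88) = 3399 / 1792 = 1.90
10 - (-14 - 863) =887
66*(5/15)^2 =22/3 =7.33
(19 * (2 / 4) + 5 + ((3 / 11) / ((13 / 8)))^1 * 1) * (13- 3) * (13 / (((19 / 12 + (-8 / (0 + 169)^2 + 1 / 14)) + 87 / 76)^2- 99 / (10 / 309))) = -27239214481294929750 / 43587818462037047671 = -0.62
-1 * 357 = -357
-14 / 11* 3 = -42 / 11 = -3.82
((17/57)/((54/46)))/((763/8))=3128/1174257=0.00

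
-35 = -35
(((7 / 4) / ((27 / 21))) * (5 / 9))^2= 60025 / 104976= 0.57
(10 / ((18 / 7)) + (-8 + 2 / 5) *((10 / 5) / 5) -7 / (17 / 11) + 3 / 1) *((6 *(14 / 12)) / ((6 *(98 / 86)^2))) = -0.61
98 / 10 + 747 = 756.80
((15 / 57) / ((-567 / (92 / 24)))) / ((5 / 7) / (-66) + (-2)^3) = 1265 / 5695839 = 0.00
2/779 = 0.00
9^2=81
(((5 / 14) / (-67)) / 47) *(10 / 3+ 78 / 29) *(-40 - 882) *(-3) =-1207820 / 639247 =-1.89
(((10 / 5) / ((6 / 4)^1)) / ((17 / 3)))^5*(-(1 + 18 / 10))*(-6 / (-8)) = -10752 / 7099285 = -0.00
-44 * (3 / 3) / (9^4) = -44 / 6561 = -0.01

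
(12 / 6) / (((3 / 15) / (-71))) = -710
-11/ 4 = -2.75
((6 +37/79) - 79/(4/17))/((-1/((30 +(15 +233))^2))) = 2010408013/79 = 25448202.70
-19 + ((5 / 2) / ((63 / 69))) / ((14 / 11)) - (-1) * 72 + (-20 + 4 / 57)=131165 / 3724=35.22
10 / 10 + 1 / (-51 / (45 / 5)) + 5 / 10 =45 / 34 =1.32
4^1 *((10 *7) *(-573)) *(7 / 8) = -140385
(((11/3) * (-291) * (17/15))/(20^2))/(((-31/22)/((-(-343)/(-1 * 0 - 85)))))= -4025791/465000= -8.66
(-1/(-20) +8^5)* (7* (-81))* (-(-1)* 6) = -1114769061/10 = -111476906.10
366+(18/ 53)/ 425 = 8244168/ 22525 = 366.00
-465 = -465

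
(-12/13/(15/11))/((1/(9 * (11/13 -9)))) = 41976/845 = 49.68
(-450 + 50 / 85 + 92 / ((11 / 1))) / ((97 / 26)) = -2144376 / 18139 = -118.22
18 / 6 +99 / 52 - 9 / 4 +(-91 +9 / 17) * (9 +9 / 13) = -386403 / 442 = -874.21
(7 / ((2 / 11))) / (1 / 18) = 693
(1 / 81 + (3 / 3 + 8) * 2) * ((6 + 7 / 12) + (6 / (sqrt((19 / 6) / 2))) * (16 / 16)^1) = 5836 * sqrt(57) / 513 + 115261 / 972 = 204.47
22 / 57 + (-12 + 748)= 41974 / 57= 736.39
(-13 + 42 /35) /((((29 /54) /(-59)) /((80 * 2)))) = 6015168 /29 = 207419.59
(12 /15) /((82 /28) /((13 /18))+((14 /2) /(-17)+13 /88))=544544 /2580395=0.21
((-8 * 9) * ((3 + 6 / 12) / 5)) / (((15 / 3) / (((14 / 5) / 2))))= -14.11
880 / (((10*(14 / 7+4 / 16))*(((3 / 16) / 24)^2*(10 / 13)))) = 37486592 / 45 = 833035.38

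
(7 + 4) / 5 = 11 / 5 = 2.20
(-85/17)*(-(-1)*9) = -45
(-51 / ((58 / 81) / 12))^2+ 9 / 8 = 4914773937 / 6728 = 730495.53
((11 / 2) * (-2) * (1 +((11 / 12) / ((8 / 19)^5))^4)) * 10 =-30269515391440088139007403671735 / 11953490159763789447168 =-2532274255.21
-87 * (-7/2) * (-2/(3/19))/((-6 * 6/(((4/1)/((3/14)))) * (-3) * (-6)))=26999/243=111.11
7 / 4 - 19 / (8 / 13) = -233 / 8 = -29.12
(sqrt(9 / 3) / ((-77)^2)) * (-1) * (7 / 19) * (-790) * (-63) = -7110 * sqrt(3) / 2299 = -5.36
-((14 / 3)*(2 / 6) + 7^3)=-3101 / 9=-344.56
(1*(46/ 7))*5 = 32.86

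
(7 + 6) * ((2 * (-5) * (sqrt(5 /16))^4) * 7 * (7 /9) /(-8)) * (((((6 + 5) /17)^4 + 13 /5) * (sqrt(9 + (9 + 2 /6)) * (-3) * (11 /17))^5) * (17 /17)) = -951141.57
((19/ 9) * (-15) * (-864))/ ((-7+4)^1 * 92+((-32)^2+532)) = 171/ 8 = 21.38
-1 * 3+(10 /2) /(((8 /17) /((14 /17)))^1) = 23 /4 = 5.75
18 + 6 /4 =39 /2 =19.50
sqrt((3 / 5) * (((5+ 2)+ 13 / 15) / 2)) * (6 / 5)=6 * sqrt(59) / 25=1.84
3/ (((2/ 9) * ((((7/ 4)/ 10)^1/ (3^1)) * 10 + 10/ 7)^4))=672126336/ 815730721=0.82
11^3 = 1331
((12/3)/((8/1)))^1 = 1/2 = 0.50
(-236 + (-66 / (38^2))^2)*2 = -123021935 / 260642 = -472.00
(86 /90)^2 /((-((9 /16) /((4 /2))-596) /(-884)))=-52304512 /38602575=-1.35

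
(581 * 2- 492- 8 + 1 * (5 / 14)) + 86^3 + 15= 8914267 / 14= 636733.36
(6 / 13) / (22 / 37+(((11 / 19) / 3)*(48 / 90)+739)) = 189810 / 304204303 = 0.00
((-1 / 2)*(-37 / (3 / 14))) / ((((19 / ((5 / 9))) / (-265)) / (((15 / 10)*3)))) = -343175 / 114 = -3010.31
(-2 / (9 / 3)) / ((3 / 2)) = -4 / 9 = -0.44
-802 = -802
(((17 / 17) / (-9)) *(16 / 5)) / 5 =-16 / 225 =-0.07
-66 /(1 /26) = -1716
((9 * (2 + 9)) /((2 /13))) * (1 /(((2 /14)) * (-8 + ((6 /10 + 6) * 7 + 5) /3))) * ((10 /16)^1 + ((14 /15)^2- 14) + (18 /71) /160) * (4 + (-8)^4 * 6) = -152676040.54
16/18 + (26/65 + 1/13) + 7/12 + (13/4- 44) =-45397/1170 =-38.80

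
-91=-91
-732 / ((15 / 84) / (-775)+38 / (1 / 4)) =-1058960 / 219893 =-4.82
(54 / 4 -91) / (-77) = 1.01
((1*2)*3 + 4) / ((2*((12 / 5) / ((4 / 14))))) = 25 / 42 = 0.60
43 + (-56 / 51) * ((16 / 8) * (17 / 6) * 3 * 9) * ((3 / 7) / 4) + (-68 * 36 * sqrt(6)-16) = 9-2448 * sqrt(6) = -5987.35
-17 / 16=-1.06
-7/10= -0.70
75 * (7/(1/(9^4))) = 3444525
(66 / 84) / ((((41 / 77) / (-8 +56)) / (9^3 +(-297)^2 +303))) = 259155864 / 41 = 6320874.73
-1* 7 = -7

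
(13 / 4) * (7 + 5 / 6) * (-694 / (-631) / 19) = 212017 / 143868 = 1.47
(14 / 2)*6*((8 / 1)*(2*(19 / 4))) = 3192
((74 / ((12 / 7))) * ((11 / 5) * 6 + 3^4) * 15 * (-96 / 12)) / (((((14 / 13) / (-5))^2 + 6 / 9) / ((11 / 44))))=-1546210575 / 9038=-171078.84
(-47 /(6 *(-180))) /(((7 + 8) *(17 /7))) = 329 /275400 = 0.00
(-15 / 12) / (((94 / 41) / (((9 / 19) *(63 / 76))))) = -116235 / 542944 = -0.21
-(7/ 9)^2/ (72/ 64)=-392/ 729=-0.54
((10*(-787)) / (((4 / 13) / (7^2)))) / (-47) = 2506595 / 94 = 26665.90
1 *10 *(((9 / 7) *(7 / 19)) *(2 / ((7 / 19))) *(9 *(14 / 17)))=3240 / 17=190.59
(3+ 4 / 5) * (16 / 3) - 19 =1.27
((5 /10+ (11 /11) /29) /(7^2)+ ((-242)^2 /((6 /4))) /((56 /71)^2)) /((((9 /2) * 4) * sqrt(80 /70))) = 2140353521 * sqrt(14) /2455488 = 3261.46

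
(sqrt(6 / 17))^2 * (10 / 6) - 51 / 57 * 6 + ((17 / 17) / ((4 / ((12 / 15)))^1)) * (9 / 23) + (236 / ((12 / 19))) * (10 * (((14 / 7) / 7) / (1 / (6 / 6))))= 829123187 / 780045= 1062.92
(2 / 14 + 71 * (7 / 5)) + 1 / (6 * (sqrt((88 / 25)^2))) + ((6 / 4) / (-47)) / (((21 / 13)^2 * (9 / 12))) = 1816204009 / 18239760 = 99.57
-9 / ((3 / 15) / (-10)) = 450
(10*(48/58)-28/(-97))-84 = -212200/2813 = -75.44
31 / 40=0.78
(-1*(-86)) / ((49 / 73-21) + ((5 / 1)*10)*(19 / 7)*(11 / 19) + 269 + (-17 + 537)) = 43946 / 432941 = 0.10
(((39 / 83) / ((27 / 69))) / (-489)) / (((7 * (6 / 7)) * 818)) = -299 / 597602988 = -0.00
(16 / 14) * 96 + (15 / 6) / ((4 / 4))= 1571 / 14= 112.21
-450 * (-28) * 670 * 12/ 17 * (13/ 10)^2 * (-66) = -11299448160/ 17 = -664673421.18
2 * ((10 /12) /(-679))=-5 /2037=-0.00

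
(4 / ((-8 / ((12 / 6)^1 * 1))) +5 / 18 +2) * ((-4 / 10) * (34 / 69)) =-34 / 135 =-0.25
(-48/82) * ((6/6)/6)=-4/41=-0.10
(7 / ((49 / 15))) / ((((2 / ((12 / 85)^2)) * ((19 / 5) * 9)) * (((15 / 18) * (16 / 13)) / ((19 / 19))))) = 117 / 192185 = 0.00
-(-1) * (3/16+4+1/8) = 69/16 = 4.31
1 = 1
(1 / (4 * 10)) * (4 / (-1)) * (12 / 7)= -6 / 35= -0.17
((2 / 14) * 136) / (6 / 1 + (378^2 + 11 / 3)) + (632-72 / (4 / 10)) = 1356347092 / 3000767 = 452.00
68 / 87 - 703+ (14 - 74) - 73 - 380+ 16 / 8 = -105550 / 87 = -1213.22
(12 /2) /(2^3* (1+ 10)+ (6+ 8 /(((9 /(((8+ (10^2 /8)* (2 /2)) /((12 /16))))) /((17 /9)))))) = 729 /16997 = 0.04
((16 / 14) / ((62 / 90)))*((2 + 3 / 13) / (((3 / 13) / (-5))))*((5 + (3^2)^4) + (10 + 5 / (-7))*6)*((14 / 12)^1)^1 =-134420800 / 217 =-619450.69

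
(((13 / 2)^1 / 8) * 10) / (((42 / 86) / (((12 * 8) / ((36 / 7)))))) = 2795 / 9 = 310.56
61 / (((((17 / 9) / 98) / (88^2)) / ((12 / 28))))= 178561152 / 17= 10503597.18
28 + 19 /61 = 1727 /61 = 28.31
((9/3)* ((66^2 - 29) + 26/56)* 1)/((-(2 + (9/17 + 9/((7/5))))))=-6179619/4264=-1449.25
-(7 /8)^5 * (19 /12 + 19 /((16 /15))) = -15647317 /1572864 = -9.95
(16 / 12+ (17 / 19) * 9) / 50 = 107 / 570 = 0.19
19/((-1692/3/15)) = -95/188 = -0.51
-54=-54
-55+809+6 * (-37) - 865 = -333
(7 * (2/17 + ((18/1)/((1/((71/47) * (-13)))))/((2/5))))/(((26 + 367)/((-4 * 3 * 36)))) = 6799.04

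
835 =835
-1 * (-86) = 86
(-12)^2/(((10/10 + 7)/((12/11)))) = 216/11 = 19.64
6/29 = 0.21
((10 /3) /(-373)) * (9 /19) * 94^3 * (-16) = 398680320 /7087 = 56255.16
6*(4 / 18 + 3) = 58 / 3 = 19.33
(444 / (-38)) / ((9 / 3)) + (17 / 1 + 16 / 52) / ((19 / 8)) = 838 / 247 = 3.39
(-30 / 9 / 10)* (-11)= 11 / 3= 3.67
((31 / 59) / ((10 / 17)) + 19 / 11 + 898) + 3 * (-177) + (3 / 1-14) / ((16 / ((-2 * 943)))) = 43255733 / 25960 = 1666.25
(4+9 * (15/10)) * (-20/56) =-25/4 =-6.25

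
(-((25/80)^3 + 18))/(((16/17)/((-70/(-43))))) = -43942535/1409024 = -31.19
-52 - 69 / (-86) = -4403 / 86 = -51.20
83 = 83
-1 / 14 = -0.07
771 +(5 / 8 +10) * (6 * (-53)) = -10431 / 4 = -2607.75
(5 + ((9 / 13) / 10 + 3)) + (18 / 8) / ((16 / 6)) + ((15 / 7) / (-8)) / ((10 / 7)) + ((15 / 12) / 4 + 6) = 31279 / 2080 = 15.04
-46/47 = -0.98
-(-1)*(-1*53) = -53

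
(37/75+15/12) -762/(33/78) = -5937847/3300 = -1799.35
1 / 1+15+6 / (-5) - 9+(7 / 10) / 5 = 297 / 50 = 5.94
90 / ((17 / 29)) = 153.53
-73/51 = -1.43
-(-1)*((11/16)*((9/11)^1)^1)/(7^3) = 0.00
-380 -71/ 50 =-19071/ 50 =-381.42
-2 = -2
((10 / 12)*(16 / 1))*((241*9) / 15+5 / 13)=75392 / 39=1933.13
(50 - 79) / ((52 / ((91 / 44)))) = -203 / 176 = -1.15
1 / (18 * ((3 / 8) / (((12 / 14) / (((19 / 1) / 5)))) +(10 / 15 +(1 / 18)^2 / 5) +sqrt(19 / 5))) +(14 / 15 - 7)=-6138862099 / 1025338335 - 466560 * sqrt(95) / 68355889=-6.05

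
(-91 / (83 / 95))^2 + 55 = 75114920 / 6889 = 10903.60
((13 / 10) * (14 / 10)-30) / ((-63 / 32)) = 22544 / 1575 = 14.31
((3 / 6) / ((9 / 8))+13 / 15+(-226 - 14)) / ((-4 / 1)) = 10741 / 180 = 59.67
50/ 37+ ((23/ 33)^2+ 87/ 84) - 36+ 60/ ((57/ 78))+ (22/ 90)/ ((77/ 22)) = 83443293/ 1701260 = 49.05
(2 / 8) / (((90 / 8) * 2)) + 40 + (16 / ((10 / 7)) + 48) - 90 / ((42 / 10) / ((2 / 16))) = 121631 / 1260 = 96.53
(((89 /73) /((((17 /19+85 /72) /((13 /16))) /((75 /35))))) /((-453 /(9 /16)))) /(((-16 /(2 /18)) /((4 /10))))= 197847 /56079380224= 0.00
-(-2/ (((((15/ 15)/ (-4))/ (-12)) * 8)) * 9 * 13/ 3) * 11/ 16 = 321.75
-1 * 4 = -4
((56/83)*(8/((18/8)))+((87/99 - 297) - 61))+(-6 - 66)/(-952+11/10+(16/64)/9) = -498773886901/1406397069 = -354.65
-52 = -52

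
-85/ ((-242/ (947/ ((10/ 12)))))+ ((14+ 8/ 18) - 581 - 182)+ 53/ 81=-3418123/ 9801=-348.75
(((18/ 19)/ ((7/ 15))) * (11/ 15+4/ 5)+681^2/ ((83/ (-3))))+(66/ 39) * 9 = -2402895879/ 143507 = -16744.10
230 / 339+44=15146 / 339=44.68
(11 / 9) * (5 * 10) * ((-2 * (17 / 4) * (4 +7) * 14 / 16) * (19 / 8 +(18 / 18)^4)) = -1079925 / 64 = -16873.83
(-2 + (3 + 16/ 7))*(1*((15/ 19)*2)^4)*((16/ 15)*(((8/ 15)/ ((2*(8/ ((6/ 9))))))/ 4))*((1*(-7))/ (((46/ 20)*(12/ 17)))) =-68000/ 130321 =-0.52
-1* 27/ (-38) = 27/ 38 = 0.71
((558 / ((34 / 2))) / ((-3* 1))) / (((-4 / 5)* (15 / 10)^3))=620 / 153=4.05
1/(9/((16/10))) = 8/45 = 0.18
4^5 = 1024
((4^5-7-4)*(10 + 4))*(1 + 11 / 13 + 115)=21542458 / 13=1657112.15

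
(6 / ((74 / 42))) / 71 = 126 / 2627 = 0.05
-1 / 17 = -0.06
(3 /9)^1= 1 /3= 0.33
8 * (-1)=-8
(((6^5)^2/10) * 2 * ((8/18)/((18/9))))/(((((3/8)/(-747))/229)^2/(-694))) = -1940479653395338887168/5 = -388095930679067777433.60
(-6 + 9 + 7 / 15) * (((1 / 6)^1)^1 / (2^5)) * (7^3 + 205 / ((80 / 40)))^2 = 1146717 / 320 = 3583.49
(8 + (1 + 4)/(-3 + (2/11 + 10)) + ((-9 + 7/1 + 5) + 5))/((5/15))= 3957/79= 50.09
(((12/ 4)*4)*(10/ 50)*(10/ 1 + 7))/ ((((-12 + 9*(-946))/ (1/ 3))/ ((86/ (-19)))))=2924/ 404985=0.01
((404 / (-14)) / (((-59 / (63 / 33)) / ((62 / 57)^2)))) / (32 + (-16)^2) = 97061 / 25303212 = 0.00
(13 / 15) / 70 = 13 / 1050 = 0.01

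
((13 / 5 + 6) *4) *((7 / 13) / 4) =301 / 65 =4.63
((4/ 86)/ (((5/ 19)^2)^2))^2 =67934252164/ 722265625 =94.06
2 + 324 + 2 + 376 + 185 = 889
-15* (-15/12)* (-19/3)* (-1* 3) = 1425/4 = 356.25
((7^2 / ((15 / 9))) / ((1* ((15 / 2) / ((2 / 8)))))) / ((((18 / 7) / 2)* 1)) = 343 / 450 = 0.76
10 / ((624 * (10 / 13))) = 1 / 48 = 0.02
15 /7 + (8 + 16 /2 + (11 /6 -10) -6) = 167 /42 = 3.98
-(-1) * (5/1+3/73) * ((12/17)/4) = 1104/1241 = 0.89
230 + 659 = 889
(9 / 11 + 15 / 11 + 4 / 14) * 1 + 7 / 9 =2249 / 693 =3.25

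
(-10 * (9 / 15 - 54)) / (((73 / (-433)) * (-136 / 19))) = 2196609 / 4964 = 442.51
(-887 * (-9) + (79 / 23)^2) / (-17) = -470.28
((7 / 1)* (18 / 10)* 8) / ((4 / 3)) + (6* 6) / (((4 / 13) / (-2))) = -792 / 5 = -158.40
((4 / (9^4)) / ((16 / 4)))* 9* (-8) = -0.01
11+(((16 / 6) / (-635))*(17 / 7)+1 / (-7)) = 144644 / 13335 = 10.85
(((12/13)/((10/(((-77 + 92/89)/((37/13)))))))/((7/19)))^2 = 594061728516/13283715025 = 44.72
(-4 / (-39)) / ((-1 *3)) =-0.03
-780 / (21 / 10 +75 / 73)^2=-138554000 / 1737363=-79.75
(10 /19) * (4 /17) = 40 /323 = 0.12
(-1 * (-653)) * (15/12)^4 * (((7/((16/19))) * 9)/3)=162841875/4096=39756.32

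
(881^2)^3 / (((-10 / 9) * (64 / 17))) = -71539661565507975993 / 640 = -111780721196106212.49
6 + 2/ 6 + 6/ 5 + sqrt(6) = sqrt(6) + 113/ 15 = 9.98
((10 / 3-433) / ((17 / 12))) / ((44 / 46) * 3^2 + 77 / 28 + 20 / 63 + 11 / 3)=-29884176 / 1511759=-19.77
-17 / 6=-2.83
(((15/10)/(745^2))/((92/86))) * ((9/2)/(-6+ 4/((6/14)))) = 3483/1021246000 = 0.00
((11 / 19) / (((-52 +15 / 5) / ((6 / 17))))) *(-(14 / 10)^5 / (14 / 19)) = 1617 / 53125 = 0.03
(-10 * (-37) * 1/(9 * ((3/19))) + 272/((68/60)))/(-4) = -6755/54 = -125.09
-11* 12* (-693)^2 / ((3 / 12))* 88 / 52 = -5578572384 / 13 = -429120952.62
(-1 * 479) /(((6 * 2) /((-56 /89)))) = 6706 /267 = 25.12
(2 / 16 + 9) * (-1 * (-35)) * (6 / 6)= 2555 / 8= 319.38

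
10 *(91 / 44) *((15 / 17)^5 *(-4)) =-44.24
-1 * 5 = -5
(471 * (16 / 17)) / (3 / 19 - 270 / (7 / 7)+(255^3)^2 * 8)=47728 / 236816706655095947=0.00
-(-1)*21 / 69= 7 / 23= 0.30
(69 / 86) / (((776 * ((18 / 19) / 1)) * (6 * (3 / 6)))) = 437 / 1201248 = 0.00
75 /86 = 0.87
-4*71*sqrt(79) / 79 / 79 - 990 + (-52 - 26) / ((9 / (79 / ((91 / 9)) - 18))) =-6312 / 7 - 284*sqrt(79) / 6241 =-902.12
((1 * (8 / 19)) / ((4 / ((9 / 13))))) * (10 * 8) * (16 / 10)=9.33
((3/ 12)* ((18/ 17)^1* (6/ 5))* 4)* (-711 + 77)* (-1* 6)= 410832/ 85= 4833.32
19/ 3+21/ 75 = 496/ 75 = 6.61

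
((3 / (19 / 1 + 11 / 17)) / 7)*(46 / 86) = 1173 / 100534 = 0.01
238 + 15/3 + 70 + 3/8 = 2507/8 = 313.38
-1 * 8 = -8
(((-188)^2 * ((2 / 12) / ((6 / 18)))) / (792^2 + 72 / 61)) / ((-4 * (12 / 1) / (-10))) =673745 / 114789528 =0.01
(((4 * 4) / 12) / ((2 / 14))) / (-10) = -14 / 15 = -0.93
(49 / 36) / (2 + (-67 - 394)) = -49 / 16524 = -0.00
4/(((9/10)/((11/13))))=440/117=3.76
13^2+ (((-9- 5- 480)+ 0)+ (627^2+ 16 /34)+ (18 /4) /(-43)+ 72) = 574385247 /1462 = 392876.37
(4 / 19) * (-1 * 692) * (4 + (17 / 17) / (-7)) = -74736 / 133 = -561.92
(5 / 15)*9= 3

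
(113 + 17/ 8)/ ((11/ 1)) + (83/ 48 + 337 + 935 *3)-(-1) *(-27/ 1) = 1651159/ 528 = 3127.20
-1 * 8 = -8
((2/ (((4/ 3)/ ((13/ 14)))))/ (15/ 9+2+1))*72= 1053/ 49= 21.49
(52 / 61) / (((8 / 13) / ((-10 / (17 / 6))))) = -5070 / 1037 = -4.89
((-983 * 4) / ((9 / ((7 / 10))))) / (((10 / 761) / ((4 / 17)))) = -20945764 / 3825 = -5476.02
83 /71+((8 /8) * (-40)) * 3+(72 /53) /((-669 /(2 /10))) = -498586219 /4195745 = -118.83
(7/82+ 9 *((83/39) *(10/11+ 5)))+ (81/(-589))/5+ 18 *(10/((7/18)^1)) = 576.10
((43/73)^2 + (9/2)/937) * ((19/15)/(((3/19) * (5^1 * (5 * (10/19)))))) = 24095577833/112348642500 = 0.21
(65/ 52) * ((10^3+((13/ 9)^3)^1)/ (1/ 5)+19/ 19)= 9141785/ 1458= 6270.09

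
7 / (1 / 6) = 42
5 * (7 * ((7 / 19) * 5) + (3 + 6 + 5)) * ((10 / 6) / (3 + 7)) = 2555 / 114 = 22.41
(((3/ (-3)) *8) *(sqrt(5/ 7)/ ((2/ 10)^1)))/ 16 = -5 *sqrt(35)/ 14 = -2.11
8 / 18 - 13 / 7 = -89 / 63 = -1.41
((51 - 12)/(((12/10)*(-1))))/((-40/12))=39/4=9.75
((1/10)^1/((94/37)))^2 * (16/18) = 0.00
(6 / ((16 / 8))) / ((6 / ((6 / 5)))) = 3 / 5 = 0.60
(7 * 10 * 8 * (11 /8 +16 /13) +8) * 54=1029996 /13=79230.46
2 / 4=1 / 2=0.50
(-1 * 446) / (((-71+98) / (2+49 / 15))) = -35234 / 405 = -87.00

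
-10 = -10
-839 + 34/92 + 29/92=-77125/92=-838.32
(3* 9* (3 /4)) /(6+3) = 9 /4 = 2.25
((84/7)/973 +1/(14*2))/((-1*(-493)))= 11/112868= 0.00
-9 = -9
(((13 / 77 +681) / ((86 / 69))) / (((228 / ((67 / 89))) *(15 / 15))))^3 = 5.88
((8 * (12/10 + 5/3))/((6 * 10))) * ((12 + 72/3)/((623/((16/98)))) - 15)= -13118354/2289525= -5.73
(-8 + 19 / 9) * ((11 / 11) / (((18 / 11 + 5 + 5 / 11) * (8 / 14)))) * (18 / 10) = -4081 / 1560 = -2.62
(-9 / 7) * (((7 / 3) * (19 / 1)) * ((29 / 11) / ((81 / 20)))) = -11020 / 297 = -37.10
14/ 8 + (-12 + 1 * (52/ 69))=-2621/ 276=-9.50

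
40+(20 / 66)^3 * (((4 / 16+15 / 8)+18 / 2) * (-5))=1381855 / 35937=38.45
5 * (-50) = -250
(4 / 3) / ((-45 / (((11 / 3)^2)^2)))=-58564 / 10935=-5.36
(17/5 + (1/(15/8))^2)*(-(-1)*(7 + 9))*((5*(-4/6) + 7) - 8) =-172432/675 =-255.45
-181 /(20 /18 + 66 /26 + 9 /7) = -148239 /4042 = -36.67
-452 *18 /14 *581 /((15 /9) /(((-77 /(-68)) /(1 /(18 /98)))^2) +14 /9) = -8423.21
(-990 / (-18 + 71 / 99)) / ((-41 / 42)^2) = 172889640 / 2876191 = 60.11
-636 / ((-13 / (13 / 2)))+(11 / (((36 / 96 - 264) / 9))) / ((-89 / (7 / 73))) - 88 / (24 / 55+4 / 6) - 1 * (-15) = 105246558981 / 415632581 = 253.22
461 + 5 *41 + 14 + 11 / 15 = 10211 / 15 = 680.73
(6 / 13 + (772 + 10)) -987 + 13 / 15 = -39716 / 195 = -203.67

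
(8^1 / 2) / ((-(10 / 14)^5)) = -67228 / 3125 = -21.51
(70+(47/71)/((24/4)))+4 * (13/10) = 160411/2130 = 75.31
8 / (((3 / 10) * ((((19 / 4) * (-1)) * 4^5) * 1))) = -5 / 912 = -0.01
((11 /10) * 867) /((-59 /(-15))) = 28611 /118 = 242.47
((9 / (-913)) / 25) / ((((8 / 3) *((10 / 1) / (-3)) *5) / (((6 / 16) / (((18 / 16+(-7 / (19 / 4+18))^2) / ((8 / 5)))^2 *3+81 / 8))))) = 74030112 / 264089409285625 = 0.00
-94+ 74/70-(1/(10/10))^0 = -3288/35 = -93.94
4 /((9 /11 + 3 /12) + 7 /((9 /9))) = 0.50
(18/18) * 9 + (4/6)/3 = 83/9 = 9.22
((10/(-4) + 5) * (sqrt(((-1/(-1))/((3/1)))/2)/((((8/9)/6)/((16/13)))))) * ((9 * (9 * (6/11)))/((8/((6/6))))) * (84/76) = 229635 * sqrt(6)/10868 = 51.76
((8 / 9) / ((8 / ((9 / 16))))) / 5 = 1 / 80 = 0.01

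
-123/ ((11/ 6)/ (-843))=622134/ 11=56557.64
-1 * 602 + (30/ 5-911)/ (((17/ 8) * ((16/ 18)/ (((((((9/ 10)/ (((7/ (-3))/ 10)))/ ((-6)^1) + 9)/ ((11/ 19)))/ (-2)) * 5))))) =101307553/ 5236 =19348.27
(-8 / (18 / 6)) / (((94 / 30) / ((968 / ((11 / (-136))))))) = 10185.53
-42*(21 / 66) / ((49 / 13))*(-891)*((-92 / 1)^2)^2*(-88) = -19915151173632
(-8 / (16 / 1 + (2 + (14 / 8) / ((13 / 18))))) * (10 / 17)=-2080 / 9027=-0.23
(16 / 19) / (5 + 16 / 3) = 48 / 589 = 0.08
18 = 18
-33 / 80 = -0.41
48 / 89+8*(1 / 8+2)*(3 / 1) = 4587 / 89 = 51.54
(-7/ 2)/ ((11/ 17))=-119/ 22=-5.41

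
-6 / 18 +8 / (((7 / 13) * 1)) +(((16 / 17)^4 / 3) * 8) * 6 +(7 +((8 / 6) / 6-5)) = 154174943 / 5261823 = 29.30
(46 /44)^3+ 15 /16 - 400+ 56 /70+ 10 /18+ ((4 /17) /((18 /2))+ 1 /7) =-45204950311 /114040080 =-396.40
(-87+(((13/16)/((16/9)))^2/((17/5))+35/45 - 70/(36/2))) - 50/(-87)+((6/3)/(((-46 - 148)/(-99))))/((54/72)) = -2485345074127/28205973504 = -88.11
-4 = -4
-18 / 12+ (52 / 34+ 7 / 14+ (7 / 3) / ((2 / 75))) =2993 / 34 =88.03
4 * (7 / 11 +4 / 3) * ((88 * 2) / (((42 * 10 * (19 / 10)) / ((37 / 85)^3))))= 21071648 / 147021525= 0.14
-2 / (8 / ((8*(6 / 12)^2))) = -1 / 2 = -0.50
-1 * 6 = -6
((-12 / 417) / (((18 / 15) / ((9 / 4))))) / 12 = -5 / 1112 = -0.00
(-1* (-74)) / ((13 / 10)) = 740 / 13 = 56.92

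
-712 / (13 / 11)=-7832 / 13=-602.46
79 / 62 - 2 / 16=285 / 248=1.15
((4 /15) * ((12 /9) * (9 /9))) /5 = 16 /225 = 0.07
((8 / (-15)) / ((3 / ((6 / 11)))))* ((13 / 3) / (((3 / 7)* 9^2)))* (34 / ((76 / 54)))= -24752 / 84645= -0.29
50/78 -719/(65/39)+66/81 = -429.94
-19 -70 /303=-19.23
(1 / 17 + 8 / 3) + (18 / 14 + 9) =4645 / 357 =13.01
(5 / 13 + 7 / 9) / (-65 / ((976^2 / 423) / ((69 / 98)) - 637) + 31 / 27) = 15251107116 / 14731255591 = 1.04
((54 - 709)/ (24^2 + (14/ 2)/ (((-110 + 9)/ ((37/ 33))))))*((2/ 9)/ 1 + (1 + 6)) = -47300825/ 5758647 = -8.21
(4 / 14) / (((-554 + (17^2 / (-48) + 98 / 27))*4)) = -216 / 1682527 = -0.00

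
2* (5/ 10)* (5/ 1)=5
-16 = -16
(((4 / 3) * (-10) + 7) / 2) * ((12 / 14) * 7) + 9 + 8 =-2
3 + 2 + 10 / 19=105 / 19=5.53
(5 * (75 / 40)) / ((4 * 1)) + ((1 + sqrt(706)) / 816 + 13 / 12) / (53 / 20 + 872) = 5 * sqrt(706) / 3568572 + 22315375 / 9516192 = 2.35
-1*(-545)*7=3815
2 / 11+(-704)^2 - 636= 5444782 / 11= 494980.18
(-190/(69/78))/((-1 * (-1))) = -214.78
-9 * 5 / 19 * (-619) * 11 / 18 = 34045 / 38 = 895.92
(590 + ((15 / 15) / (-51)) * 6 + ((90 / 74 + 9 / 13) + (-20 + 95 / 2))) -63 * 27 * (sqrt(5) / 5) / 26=10127883 / 16354 -1701 * sqrt(5) / 130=590.03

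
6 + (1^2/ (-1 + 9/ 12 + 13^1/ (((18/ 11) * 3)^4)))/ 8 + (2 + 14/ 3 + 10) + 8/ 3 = 143904110/ 5806293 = 24.78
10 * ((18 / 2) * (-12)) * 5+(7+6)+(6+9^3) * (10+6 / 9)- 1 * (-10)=2463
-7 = -7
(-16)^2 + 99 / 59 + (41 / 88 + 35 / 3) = 269.81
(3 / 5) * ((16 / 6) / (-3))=-8 / 15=-0.53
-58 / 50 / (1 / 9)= -261 / 25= -10.44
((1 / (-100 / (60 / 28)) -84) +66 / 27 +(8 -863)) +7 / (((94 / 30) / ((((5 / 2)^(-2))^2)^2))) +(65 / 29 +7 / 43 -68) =-1156370131608631 / 1153864687500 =-1002.17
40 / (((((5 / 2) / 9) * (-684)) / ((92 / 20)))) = -92 / 95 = -0.97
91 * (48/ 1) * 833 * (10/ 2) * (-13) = -236505360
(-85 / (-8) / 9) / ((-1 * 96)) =-85 / 6912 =-0.01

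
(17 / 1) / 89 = 17 / 89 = 0.19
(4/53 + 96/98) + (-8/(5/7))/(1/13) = -1876916/12985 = -144.54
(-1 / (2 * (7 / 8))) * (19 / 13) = -76 / 91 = -0.84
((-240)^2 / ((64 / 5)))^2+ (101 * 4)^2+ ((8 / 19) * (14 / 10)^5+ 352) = 20413570.26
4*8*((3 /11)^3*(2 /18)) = 96 /1331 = 0.07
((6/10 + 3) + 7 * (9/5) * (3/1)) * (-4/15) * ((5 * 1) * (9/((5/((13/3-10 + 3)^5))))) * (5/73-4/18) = -304480256/147825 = -2059.73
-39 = -39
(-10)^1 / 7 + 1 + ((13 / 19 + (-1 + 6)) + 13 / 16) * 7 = 95863 / 2128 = 45.05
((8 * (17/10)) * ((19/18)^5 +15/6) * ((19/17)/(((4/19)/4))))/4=2599206859/9447840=275.11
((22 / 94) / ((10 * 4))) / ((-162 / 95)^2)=0.00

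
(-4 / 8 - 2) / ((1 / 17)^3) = -24565 / 2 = -12282.50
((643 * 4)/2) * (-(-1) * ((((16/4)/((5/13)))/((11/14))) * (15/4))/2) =351078/11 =31916.18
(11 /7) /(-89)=-11 /623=-0.02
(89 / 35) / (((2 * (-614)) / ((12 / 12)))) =-89 / 42980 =-0.00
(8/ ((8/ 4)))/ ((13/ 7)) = 28/ 13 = 2.15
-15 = -15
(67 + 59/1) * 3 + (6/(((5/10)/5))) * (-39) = -1962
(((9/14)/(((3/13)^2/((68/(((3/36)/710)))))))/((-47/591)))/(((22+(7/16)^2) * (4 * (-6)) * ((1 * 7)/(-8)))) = -189918842880/1006411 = -188709.03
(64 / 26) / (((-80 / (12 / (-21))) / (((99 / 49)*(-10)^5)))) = -15840000 / 4459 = -3552.37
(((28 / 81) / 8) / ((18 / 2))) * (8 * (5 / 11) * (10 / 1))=1400 / 8019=0.17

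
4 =4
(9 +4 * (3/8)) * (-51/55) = -1071/110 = -9.74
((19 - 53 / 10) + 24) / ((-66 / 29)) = -10933 / 660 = -16.57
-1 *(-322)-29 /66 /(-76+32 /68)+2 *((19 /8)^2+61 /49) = 5577194605 /16609824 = 335.78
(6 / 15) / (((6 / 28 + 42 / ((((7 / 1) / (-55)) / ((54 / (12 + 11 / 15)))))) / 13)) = -69524 / 18708135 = -0.00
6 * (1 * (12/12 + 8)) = 54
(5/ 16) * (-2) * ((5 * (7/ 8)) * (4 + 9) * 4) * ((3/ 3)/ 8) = -2275/ 128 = -17.77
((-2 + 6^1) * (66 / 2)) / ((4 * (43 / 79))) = 2607 / 43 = 60.63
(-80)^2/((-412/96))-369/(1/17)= -799719/103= -7764.26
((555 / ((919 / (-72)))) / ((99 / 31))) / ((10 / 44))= -55056 / 919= -59.91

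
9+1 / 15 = 136 / 15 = 9.07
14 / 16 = 7 / 8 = 0.88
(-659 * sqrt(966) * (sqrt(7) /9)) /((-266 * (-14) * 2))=-659 * sqrt(138) /9576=-0.81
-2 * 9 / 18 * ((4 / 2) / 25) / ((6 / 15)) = -1 / 5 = -0.20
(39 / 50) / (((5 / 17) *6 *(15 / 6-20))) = -221 / 8750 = -0.03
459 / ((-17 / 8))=-216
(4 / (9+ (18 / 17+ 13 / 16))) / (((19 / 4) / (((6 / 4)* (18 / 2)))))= 58752 / 56183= 1.05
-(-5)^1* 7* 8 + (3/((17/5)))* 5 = 4835/17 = 284.41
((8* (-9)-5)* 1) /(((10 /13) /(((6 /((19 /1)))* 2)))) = -6006 /95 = -63.22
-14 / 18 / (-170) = 0.00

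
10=10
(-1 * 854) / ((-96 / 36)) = 1281 / 4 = 320.25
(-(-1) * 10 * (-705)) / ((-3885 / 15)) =7050 / 259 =27.22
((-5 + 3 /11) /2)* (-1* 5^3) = 3250 /11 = 295.45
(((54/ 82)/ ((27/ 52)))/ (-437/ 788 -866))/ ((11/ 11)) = -40976/ 27996645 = -0.00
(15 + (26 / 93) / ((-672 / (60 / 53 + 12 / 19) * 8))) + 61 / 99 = 2702627119 / 173067048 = 15.62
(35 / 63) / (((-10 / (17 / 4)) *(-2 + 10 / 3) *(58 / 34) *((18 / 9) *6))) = -289 / 33408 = -0.01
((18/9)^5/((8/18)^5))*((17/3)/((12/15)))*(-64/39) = -21449.42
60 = 60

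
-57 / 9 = -19 / 3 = -6.33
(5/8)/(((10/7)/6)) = 21/8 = 2.62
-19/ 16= -1.19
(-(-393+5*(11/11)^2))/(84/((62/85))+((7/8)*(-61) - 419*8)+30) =-96224/808533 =-0.12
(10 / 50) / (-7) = -1 / 35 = -0.03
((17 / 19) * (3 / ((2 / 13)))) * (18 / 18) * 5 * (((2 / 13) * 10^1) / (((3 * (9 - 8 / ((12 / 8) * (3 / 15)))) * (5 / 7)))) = -3570 / 1007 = -3.55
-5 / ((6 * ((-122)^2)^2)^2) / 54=-5 / 95405828215478851584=-0.00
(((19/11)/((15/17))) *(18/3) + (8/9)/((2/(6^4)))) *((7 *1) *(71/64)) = 8033011/1760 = 4564.21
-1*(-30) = 30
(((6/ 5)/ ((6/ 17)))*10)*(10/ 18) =170/ 9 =18.89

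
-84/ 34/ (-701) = 42/ 11917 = 0.00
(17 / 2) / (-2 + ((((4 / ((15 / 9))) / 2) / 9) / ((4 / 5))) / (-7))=-21 / 5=-4.20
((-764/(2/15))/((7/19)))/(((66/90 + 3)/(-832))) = 169837200/49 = 3466065.31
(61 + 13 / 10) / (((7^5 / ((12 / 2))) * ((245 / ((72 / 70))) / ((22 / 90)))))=11748 / 514714375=0.00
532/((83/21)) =11172/83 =134.60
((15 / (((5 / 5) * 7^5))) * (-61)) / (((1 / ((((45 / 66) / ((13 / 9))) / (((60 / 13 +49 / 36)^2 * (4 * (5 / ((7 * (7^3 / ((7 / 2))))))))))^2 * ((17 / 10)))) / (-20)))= 2816451678287520 / 7405514485979401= 0.38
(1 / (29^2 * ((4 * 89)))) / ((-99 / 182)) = -91 / 14820102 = -0.00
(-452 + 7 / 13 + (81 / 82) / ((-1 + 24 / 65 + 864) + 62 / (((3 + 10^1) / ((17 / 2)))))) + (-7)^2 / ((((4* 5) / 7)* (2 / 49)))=-19594626483 / 626317640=-31.29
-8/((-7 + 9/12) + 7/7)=32/21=1.52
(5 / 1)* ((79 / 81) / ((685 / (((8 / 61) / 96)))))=79 / 8123004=0.00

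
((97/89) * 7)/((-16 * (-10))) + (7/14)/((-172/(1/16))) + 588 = 1440292983/2449280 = 588.05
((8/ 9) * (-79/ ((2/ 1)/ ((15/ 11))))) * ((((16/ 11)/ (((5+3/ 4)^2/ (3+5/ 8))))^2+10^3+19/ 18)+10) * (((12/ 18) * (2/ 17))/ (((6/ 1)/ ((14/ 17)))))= -13631394495412120/ 26157336290217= -521.13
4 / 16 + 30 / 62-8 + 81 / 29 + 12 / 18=-41063 / 10788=-3.81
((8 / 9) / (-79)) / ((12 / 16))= -0.02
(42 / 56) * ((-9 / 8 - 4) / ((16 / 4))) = -0.96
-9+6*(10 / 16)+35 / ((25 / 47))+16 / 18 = 11059 / 180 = 61.44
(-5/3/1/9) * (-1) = 5/27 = 0.19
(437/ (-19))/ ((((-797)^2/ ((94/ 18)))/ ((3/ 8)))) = -0.00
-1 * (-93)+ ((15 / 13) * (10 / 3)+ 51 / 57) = 24142 / 247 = 97.74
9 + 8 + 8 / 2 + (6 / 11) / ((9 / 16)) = 725 / 33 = 21.97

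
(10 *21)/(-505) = -42/101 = -0.42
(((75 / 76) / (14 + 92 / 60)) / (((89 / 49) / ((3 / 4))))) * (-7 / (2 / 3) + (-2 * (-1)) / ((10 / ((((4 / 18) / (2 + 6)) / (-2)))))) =-731325 / 2654336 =-0.28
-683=-683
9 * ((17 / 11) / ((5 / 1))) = 153 / 55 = 2.78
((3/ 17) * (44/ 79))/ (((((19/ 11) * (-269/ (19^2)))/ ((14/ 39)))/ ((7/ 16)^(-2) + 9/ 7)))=-5867048/ 32875297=-0.18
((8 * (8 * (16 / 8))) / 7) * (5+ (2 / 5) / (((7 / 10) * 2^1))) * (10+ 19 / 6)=1272.60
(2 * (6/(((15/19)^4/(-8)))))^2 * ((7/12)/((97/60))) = 121738179877888/5524453125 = 22036.24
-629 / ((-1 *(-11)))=-629 / 11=-57.18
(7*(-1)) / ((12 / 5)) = -35 / 12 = -2.92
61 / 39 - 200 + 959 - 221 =21043 / 39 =539.56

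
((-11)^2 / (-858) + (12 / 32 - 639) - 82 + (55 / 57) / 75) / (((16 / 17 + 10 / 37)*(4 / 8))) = -40312214359 / 33878520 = -1189.90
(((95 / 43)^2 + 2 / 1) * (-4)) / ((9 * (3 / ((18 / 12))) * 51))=-8482 / 282897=-0.03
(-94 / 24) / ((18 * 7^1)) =-47 / 1512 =-0.03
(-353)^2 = 124609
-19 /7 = -2.71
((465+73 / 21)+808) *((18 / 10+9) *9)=4342572 / 35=124073.49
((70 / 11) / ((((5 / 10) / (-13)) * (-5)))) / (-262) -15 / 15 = -1623 / 1441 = -1.13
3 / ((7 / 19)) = 57 / 7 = 8.14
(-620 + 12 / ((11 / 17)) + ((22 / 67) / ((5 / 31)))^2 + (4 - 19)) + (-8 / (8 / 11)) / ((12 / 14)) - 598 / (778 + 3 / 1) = -329156997911 / 525886350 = -625.91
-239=-239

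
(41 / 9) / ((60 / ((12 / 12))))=41 / 540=0.08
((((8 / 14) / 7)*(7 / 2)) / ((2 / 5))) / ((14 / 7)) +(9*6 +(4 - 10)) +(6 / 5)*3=3637 / 70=51.96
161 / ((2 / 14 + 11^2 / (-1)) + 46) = -1127 / 524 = -2.15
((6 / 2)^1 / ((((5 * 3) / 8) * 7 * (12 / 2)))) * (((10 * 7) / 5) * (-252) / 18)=-112 / 15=-7.47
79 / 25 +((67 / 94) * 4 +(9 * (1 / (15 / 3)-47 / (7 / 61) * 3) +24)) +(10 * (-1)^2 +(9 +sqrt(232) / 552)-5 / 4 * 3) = -362273991 / 32900 +sqrt(58) / 276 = -11011.34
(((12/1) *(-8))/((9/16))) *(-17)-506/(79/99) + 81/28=15064549/6636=2270.12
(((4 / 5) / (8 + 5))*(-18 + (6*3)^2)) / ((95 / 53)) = 10.51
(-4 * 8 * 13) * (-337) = 140192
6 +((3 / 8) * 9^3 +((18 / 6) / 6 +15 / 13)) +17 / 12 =88123 / 312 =282.45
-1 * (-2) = 2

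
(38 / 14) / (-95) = -1 / 35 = -0.03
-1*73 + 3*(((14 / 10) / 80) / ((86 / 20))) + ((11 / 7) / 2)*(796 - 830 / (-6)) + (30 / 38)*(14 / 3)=456249559 / 686280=664.82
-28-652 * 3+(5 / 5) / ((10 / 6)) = -9917 / 5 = -1983.40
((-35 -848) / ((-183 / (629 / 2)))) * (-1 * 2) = -555407 / 183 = -3035.01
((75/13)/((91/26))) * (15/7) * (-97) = -218250/637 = -342.62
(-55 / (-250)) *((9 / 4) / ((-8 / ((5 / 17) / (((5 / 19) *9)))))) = -209 / 27200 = -0.01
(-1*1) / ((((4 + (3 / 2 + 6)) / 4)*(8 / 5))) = -5 / 23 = -0.22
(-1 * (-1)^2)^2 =1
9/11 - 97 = -1058/11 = -96.18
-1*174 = -174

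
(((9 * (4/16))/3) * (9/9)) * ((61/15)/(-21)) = -61/420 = -0.15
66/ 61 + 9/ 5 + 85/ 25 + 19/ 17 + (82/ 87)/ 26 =7.44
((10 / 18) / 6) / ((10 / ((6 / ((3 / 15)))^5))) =225000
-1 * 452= -452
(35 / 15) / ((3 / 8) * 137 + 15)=56 / 1593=0.04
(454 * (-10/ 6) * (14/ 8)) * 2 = -7945/ 3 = -2648.33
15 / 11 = 1.36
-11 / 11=-1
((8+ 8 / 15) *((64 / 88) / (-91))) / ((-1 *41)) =0.00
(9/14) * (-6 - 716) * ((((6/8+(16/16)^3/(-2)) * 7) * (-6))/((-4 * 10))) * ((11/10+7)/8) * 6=-2368521/3200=-740.16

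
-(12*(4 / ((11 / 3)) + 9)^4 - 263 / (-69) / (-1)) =-125692379365 / 1010229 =-124419.69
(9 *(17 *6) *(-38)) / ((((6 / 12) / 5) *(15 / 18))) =-418608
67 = 67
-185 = -185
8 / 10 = 4 / 5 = 0.80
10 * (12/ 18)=20/ 3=6.67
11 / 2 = 5.50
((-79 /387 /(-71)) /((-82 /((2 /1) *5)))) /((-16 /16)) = 395 /1126557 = 0.00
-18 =-18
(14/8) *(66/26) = 231/52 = 4.44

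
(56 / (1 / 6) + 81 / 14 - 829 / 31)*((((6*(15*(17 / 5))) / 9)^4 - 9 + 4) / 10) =182715201299 / 4340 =42100276.80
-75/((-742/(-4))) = -150/371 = -0.40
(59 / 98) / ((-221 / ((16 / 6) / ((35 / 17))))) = -236 / 66885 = -0.00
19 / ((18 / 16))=152 / 9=16.89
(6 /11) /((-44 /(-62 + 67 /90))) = 0.76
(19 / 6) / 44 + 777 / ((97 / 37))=7591579 / 25608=296.45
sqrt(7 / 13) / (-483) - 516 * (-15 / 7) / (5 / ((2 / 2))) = 1548 / 7 - sqrt(91) / 6279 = 221.14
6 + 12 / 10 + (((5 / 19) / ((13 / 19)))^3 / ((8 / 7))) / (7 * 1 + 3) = 1266347 / 175760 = 7.20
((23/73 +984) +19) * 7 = 512694/73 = 7023.21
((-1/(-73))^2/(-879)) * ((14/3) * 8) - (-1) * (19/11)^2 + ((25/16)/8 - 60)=-56.82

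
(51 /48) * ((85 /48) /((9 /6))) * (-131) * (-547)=103544365 /1152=89882.26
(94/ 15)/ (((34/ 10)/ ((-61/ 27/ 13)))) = -5734/ 17901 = -0.32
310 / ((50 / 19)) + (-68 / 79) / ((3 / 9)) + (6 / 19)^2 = 16443691 / 142595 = 115.32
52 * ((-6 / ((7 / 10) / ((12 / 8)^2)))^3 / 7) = -127939500 / 2401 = -53285.92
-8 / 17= -0.47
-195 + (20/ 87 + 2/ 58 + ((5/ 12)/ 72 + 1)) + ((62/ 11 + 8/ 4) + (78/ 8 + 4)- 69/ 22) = -4396823/ 25056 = -175.48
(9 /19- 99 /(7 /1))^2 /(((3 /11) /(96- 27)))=836196372 /17689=47272.11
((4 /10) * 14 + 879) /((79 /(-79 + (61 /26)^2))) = -219747909 /267020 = -822.96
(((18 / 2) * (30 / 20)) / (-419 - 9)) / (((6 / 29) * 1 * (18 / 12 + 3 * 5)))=-87 / 9416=-0.01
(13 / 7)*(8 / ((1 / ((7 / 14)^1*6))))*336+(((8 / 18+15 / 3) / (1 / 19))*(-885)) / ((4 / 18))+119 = -793745 / 2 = -396872.50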